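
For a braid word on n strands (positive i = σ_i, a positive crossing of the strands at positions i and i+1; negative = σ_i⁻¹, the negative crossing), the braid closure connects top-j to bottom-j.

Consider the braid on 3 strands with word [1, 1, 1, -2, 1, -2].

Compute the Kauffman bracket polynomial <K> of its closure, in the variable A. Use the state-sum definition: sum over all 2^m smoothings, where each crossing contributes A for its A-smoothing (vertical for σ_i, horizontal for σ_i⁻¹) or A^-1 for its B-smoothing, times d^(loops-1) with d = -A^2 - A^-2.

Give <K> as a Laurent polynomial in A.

A^10 - A^6 + 2*A^2 - 2*A^-2 + 2*A^-6 - 2*A^-10 + A^-14

Derivation:
Braid: s1 s1 s1 s2^-1 s1 s2^-1 on 3 strands, 6 crossings.
Writhe w = (#positive) - (#negative) = 4 - 2 = 2.
Computing the Kauffman bracket via state sum. There are 2^6 = 64 states.
Smooth each crossing (0=||, 1=⌣⌢); contribution A^(Σ sign_k(1-2s_k)) * d^(L-1).
Tabulate the states by total A-exponent and number of loops L (A-exp: L × count):
  A^6: L=3 ×1
  A^4: L=2 ×6
  A^2: L=1 ×11, L=3 ×4
  A^0: L=2 ×19, L=4 ×1
  A^-2: L=3 ×15
  A^-4: L=4 ×6
  A^-6: L=5 ×1
Each group contributes A^e * Σ count * d^(L-1):
Powers of d = -A^2 - A^-2: d^2 = A^4 + 2 + A^-4; d^3 = -A^6 - 3*A^2 - 3*A^-2 - A^-6; d^4 = A^8 + 4*A^4 + 6 + 4*A^-4 + A^-8.
  A^6 * (d^2) = A^10 + 2*A^6 + A^2
  A^4 * (6*d) = -6*A^6 - 6*A^2
  A^2 * (11 + 4*d^2) = 4*A^6 + 19*A^2 + 4*A^-2
  A^0 * (19*d + d^3) = -A^6 - 22*A^2 - 22*A^-2 - A^-6
  A^-2 * (15*d^2) = 15*A^2 + 30*A^-2 + 15*A^-6
  A^-4 * (6*d^3) = -6*A^2 - 18*A^-2 - 18*A^-6 - 6*A^-10
  A^-6 * (d^4) = A^2 + 4*A^-2 + 6*A^-6 + 4*A^-10 + A^-14
Summing the groups: <K> = A^10 - A^6 + 2*A^2 - 2*A^-2 + 2*A^-6 - 2*A^-10 + A^-14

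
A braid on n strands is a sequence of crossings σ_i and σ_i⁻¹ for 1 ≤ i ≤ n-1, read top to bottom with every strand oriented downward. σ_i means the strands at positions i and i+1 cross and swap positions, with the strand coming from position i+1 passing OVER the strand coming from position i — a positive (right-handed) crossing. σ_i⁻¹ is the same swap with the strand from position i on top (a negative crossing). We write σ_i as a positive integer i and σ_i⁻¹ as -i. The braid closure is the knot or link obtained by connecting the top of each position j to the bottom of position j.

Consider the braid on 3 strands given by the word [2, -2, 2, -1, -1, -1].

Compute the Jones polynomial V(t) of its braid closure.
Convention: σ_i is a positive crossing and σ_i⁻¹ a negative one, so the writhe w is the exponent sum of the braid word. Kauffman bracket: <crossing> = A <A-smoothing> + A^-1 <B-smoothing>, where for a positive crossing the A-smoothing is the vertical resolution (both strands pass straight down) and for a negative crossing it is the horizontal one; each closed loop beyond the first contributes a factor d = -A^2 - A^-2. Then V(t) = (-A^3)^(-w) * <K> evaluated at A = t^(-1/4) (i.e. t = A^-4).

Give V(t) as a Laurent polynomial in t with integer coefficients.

t^-1 + t^-3 - t^-4

Derivation:
First cancel adjacent σ_i σ_i⁻¹ pairs (Reidemeister II — same braid, same closure): s2 s2^-1 s2 s1^-1 s1^-1 s1^-1 → s2 s1^-1 s1^-1 s1^-1.
Braid: s2 s1^-1 s1^-1 s1^-1 on 3 strands, 4 crossings.
Writhe w = (#positive) - (#negative) = 1 - 3 = -2.
Enumerate smoothing states for the bracket polynomial. There are 2^4 = 16 states.
For each crossing: s=0 is the vertical smoothing, s=1 horizontal. Crossing k contributes A^(sign_k * (1 - 2*s_k)); loop factor d = -A^2 - A^-2.
  state 0000: A-exp=-2, loops=3, term = A^-2 * d^2
  state 0001: A-exp=+0, loops=2, term = A^0 * d^1
  state 0010: A-exp=+0, loops=2, term = A^0 * d^1
  state 0011: A-exp=+2, loops=3, term = A^2 * d^2
  state 0100: A-exp=+0, loops=2, term = A^0 * d^1
  state 0101: A-exp=+2, loops=3, term = A^2 * d^2
  state 0110: A-exp=+2, loops=3, term = A^2 * d^2
  state 0111: A-exp=+4, loops=4, term = A^4 * d^3
  state 1000: A-exp=-4, loops=2, term = A^-4 * d^1
  state 1001: A-exp=-2, loops=1, term = A^-2 * d^0
  state 1010: A-exp=-2, loops=1, term = A^-2 * d^0
  state 1011: A-exp=+0, loops=2, term = A^0 * d^1
  state 1100: A-exp=-2, loops=1, term = A^-2 * d^0
  state 1101: A-exp=+0, loops=2, term = A^0 * d^1
  state 1110: A-exp=+0, loops=2, term = A^0 * d^1
  state 1111: A-exp=+2, loops=3, term = A^2 * d^2
Collect the terms by A-exponent (count of states per loop number):
Powers of d = -A^2 - A^-2: d^2 = A^4 + 2 + A^-4; d^3 = -A^6 - 3*A^2 - 3*A^-2 - A^-6.
  A^4 * (d^3) = -A^10 - 3*A^6 - 3*A^2 - A^-2
  A^2 * (4*d^2) = 4*A^6 + 8*A^2 + 4*A^-2
  A^0 * (6*d) = -6*A^2 - 6*A^-2
  A^-2 * (3 + d^2) = A^2 + 5*A^-2 + A^-6
  A^-4 * (d) = -A^-2 - A^-6
Summing the groups: <K> = -A^10 + A^6 + A^-2
Normalise by the writhe: (-A^3)^(-w) = (-A^3)^(2) = A^6, so f(A) = A^6 * <K> = -A^16 + A^12 + A^4.
Substitute A = t^(-1/4), i.e. A^e → t^(-e/4): V(t) = t^-1 + t^-3 - t^-4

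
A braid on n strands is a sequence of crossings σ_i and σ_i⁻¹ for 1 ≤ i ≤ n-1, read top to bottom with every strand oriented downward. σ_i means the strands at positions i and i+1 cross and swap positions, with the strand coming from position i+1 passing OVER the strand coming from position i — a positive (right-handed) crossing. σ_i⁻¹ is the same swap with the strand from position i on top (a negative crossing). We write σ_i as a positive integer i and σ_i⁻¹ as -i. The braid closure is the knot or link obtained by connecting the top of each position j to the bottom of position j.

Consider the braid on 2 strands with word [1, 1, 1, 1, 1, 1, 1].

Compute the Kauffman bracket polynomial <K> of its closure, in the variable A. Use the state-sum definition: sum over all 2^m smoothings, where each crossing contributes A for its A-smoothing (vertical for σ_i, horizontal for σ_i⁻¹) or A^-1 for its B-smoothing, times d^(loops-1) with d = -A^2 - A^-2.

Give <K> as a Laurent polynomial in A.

Braid: s1 s1 s1 s1 s1 s1 s1 on 2 strands, 7 crossings.
Writhe w = (#positive) - (#negative) = 7 - 0 = 7.
Computing the Kauffman bracket via state sum. There are 2^7 = 128 states.
Smooth each crossing (0=||, 1=⌣⌢); contribution A^(Σ sign_k(1-2s_k)) * d^(L-1).
Tabulate the states by total A-exponent and number of loops L (A-exp: L × count):
  A^7: L=2 ×1
  A^5: L=1 ×7
  A^3: L=2 ×21
  A^1: L=3 ×35
  A^-1: L=4 ×35
  A^-3: L=5 ×21
  A^-5: L=6 ×7
  A^-7: L=7 ×1
Each group contributes A^e * Σ count * d^(L-1):
Powers of d = -A^2 - A^-2: d^2 = A^4 + 2 + A^-4; d^3 = -A^6 - 3*A^2 - 3*A^-2 - A^-6; d^4 = A^8 + 4*A^4 + 6 + 4*A^-4 + A^-8; d^5 = -A^10 - 5*A^6 - 10*A^2 - 10*A^-2 - 5*A^-6 - A^-10; d^6 = A^12 + 6*A^8 + 15*A^4 + 20 + 15*A^-4 + 6*A^-8 + A^-12.
  A^7 * (d) = -A^9 - A^5
  A^5 * (7) = 7*A^5
  A^3 * (21*d) = -21*A^5 - 21*A
  A^1 * (35*d^2) = 35*A^5 + 70*A + 35*A^-3
  A^-1 * (35*d^3) = -35*A^5 - 105*A - 105*A^-3 - 35*A^-7
  A^-3 * (21*d^4) = 21*A^5 + 84*A + 126*A^-3 + 84*A^-7 + 21*A^-11
  A^-5 * (7*d^5) = -7*A^5 - 35*A - 70*A^-3 - 70*A^-7 - 35*A^-11 - 7*A^-15
  A^-7 * (d^6) = A^5 + 6*A + 15*A^-3 + 20*A^-7 + 15*A^-11 + 6*A^-15 + A^-19
Summing the groups: <K> = -A^9 - A + A^-3 - A^-7 + A^-11 - A^-15 + A^-19

Answer: -A^9 - A + A^-3 - A^-7 + A^-11 - A^-15 + A^-19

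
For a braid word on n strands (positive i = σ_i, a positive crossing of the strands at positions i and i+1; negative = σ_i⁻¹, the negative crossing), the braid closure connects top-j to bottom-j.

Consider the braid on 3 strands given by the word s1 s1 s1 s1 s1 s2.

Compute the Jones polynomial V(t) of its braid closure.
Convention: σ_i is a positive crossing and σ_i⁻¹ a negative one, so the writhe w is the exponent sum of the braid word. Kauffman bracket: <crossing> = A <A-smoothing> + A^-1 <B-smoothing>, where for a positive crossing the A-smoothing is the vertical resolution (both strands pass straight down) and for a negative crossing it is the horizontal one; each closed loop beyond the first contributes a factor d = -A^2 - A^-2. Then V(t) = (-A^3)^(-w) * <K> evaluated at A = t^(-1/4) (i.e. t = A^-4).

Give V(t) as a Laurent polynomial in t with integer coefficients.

The presented braid s1 s1 s1 s1 s1 s2 on 3 strands reduces by inverse Markov moves (closure unchanged at each step):
  Destabilize: the word has the form β·s2 where s2 occurs only as the final letter (β ∈ B_2); drop it and the last strand → 2 strands.
Reduced to β = s1 s1 s1 s1 s1 on 2 strands, 5 crossings.
Compute on β:
Braid: s1 s1 s1 s1 s1 on 2 strands, 5 crossings.
Writhe w = (#positive) - (#negative) = 5 - 0 = 5.
State-sum expansion of <K>. There are 2^5 = 32 states.
Smooth each crossing (0=||, 1=⌣⌢); contribution A^(Σ sign_k(1-2s_k)) * d^(L-1).
  state 00000: A-exp=+5, loops=2, term = A^5 * d^1
  state 00001: A-exp=+3, loops=1, term = A^3 * d^0
  state 00010: A-exp=+3, loops=1, term = A^3 * d^0
  state 00011: A-exp=+1, loops=2, term = A^1 * d^1
  state 00100: A-exp=+3, loops=1, term = A^3 * d^0
  state 00101: A-exp=+1, loops=2, term = A^1 * d^1
  state 00110: A-exp=+1, loops=2, term = A^1 * d^1
  state 00111: A-exp=-1, loops=3, term = A^-1 * d^2
  state 01000: A-exp=+3, loops=1, term = A^3 * d^0
  state 01001: A-exp=+1, loops=2, term = A^1 * d^1
  state 01010: A-exp=+1, loops=2, term = A^1 * d^1
  state 01011: A-exp=-1, loops=3, term = A^-1 * d^2
  state 01100: A-exp=+1, loops=2, term = A^1 * d^1
  state 01101: A-exp=-1, loops=3, term = A^-1 * d^2
  state 01110: A-exp=-1, loops=3, term = A^-1 * d^2
  state 01111: A-exp=-3, loops=4, term = A^-3 * d^3
  state 10000: A-exp=+3, loops=1, term = A^3 * d^0
  state 10001: A-exp=+1, loops=2, term = A^1 * d^1
  state 10010: A-exp=+1, loops=2, term = A^1 * d^1
  state 10011: A-exp=-1, loops=3, term = A^-1 * d^2
  state 10100: A-exp=+1, loops=2, term = A^1 * d^1
  state 10101: A-exp=-1, loops=3, term = A^-1 * d^2
  state 10110: A-exp=-1, loops=3, term = A^-1 * d^2
  state 10111: A-exp=-3, loops=4, term = A^-3 * d^3
  state 11000: A-exp=+1, loops=2, term = A^1 * d^1
  state 11001: A-exp=-1, loops=3, term = A^-1 * d^2
  state 11010: A-exp=-1, loops=3, term = A^-1 * d^2
  state 11011: A-exp=-3, loops=4, term = A^-3 * d^3
  state 11100: A-exp=-1, loops=3, term = A^-1 * d^2
  state 11101: A-exp=-3, loops=4, term = A^-3 * d^3
  state 11110: A-exp=-3, loops=4, term = A^-3 * d^3
  state 11111: A-exp=-5, loops=5, term = A^-5 * d^4
Collect the terms by A-exponent (count of states per loop number):
Powers of d = -A^2 - A^-2: d^2 = A^4 + 2 + A^-4; d^3 = -A^6 - 3*A^2 - 3*A^-2 - A^-6; d^4 = A^8 + 4*A^4 + 6 + 4*A^-4 + A^-8.
  A^5 * (d) = -A^7 - A^3
  A^3 * (5) = 5*A^3
  A^1 * (10*d) = -10*A^3 - 10*A^-1
  A^-1 * (10*d^2) = 10*A^3 + 20*A^-1 + 10*A^-5
  A^-3 * (5*d^3) = -5*A^3 - 15*A^-1 - 15*A^-5 - 5*A^-9
  A^-5 * (d^4) = A^3 + 4*A^-1 + 6*A^-5 + 4*A^-9 + A^-13
Summing the groups: <K> = -A^7 - A^-1 + A^-5 - A^-9 + A^-13
Normalise by the writhe: (-A^3)^(-w) = (-A^3)^(-5) = -A^-15, so f(A) = -A^-15 * <K> = A^-8 + A^-16 - A^-20 + A^-24 - A^-28.
Substitute A = t^(-1/4), i.e. A^e → t^(-e/4): V(t) = -t^7 + t^6 - t^5 + t^4 + t^2

Answer: -t^7 + t^6 - t^5 + t^4 + t^2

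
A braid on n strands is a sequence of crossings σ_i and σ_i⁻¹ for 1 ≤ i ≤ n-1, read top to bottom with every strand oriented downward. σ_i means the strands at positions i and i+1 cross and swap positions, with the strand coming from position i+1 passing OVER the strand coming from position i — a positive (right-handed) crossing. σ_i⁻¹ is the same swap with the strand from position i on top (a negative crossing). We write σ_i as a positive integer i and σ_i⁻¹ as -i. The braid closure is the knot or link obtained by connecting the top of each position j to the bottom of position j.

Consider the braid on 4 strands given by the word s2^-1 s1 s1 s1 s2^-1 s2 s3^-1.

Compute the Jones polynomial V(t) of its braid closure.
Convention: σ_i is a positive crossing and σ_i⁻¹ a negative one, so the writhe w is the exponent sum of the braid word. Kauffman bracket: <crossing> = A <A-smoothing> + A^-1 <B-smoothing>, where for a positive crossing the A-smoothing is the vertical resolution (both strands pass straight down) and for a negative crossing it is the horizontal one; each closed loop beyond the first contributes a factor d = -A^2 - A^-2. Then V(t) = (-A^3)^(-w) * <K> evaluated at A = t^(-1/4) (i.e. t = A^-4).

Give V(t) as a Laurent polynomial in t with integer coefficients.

-t^4 + t^3 + t

Derivation:
The presented braid s2^-1 s1 s1 s1 s2^-1 s2 s3^-1 on 4 strands reduces by inverse Markov moves (closure unchanged at each step):
  Destabilize: the word has the form β·s3^-1 where s3^-1 occurs only as the final letter (β ∈ B_3); drop it and the last strand → 3 strands.
  Deconjugate: the word is γ·β·γ⁻¹ with γ = s2^-1 (prefix) and γ⁻¹ = s2 (suffix); strip both.
  Destabilize: the word has the form β·s2^-1 where s2^-1 occurs only as the final letter (β ∈ B_2); drop it and the last strand → 2 strands.
Reduced to β = s1 s1 s1 on 2 strands, 3 crossings.
Compute on β:
Braid: s1 s1 s1 on 2 strands, 3 crossings.
Writhe w = (#positive) - (#negative) = 3 - 0 = 3.
Computing the Kauffman bracket via state sum. There are 2^3 = 8 states.
For each crossing: s=0 is the vertical smoothing, s=1 horizontal. Crossing k contributes A^(sign_k * (1 - 2*s_k)); loop factor d = -A^2 - A^-2.
  state 000: A-exp=+3, loops=2, term = A^3 * d^1
  state 001: A-exp=+1, loops=1, term = A^1 * d^0
  state 010: A-exp=+1, loops=1, term = A^1 * d^0
  state 011: A-exp=-1, loops=2, term = A^-1 * d^1
  state 100: A-exp=+1, loops=1, term = A^1 * d^0
  state 101: A-exp=-1, loops=2, term = A^-1 * d^1
  state 110: A-exp=-1, loops=2, term = A^-1 * d^1
  state 111: A-exp=-3, loops=3, term = A^-3 * d^2
Collect the terms by A-exponent (count of states per loop number):
Powers of d = -A^2 - A^-2: d^2 = A^4 + 2 + A^-4.
  A^3 * (d) = -A^5 - A
  A^1 * (3) = 3*A
  A^-1 * (3*d) = -3*A - 3*A^-3
  A^-3 * (d^2) = A + 2*A^-3 + A^-7
Summing the groups: <K> = -A^5 - A^-3 + A^-7
Normalise by the writhe: (-A^3)^(-w) = (-A^3)^(-3) = -A^-9, so f(A) = -A^-9 * <K> = A^-4 + A^-12 - A^-16.
Substitute A = t^(-1/4), i.e. A^e → t^(-e/4): V(t) = -t^4 + t^3 + t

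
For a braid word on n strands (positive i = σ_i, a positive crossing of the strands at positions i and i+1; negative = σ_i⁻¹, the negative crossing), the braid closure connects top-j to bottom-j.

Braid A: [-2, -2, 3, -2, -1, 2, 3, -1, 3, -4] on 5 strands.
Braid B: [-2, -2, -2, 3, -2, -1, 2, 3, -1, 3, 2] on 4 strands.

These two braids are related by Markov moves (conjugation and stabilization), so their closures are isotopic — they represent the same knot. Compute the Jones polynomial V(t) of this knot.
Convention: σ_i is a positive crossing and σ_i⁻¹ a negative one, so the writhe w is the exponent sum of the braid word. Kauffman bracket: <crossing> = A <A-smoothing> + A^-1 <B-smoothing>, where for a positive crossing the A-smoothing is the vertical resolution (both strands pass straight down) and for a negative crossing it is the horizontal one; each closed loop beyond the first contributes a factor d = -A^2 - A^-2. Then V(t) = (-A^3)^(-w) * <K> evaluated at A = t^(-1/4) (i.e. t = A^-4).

-t^3 + 2*t^2 - 3*t + 5 - 4*t^-1 + 4*t^-2 - 3*t^-3 + 2*t^-4 - t^-5

Derivation:
Markov-equivalent braids have isotopic closures, hence identical knot invariants. Strip the Markov moves from each word to reach a common short braid β, then compute V(t) once on β.
Braid A: s2^-1 s2^-1 s3 s2^-1 s1^-1 s2 s3 s1^-1 s3 s4^-1 on 5 strands reduces by inverse Markov moves (closure unchanged at each step):
  Destabilize: the word has the form β·s4^-1 where s4^-1 occurs only as the final letter (β ∈ B_4); drop it and the last strand → 4 strands.
Reduced to β = s2^-1 s2^-1 s3 s2^-1 s1^-1 s2 s3 s1^-1 s3 on 4 strands, 9 crossings.
Braid B: s2^-1 s2^-1 s2^-1 s3 s2^-1 s1^-1 s2 s3 s1^-1 s3 s2 on 4 strands reduces by inverse Markov moves (closure unchanged at each step):
  Deconjugate: the word is γ·β·γ⁻¹ with γ = s2^-1 (prefix) and γ⁻¹ = s2 (suffix); strip both.
Reduced to β = s2^-1 s2^-1 s3 s2^-1 s1^-1 s2 s3 s1^-1 s3 on 4 strands, 9 crossings.
Both give the same β = s2^-1 s2^-1 s3 s2^-1 s1^-1 s2 s3 s1^-1 s3 on 4 strands, so one state sum suffices:
Braid: s2^-1 s2^-1 s3 s2^-1 s1^-1 s2 s3 s1^-1 s3 on 4 strands, 9 crossings.
Writhe w = (#positive) - (#negative) = 4 - 5 = -1.
State-sum expansion of <K>. There are 2^9 = 512 states.
Smooth each crossing (0=||, 1=⌣⌢); contribution A^(Σ sign_k(1-2s_k)) * d^(L-1).
Tabulate the states by total A-exponent and number of loops L (A-exp: L × count):
  A^9: L=5 ×1
  A^7: L=4 ×9
  A^5: L=3 ×32, L=5 ×4
  A^3: L=2 ×55, L=4 ×28, L=6 ×1
  A^1: L=1 ×39, L=3 ×77, L=5 ×10
  A^-1: L=2 ×87, L=4 ×38, L=6 ×1
  A^-3: L=1 ×14, L=3 ×64, L=5 ×6
  A^-5: L=2 ×17, L=4 ×19
  A^-7: L=3 ×7, L=5 ×2
  A^-9: L=4 ×1
Each group contributes A^e * Σ count * d^(L-1):
Powers of d = -A^2 - A^-2: d^2 = A^4 + 2 + A^-4; d^3 = -A^6 - 3*A^2 - 3*A^-2 - A^-6; d^4 = A^8 + 4*A^4 + 6 + 4*A^-4 + A^-8; d^5 = -A^10 - 5*A^6 - 10*A^2 - 10*A^-2 - 5*A^-6 - A^-10.
  A^9 * (d^4) = A^17 + 4*A^13 + 6*A^9 + 4*A^5 + A
  A^7 * (9*d^3) = -9*A^13 - 27*A^9 - 27*A^5 - 9*A
  A^5 * (32*d^2 + 4*d^4) = 4*A^13 + 48*A^9 + 88*A^5 + 48*A + 4*A^-3
  A^3 * (55*d + 28*d^3 + d^5) = -A^13 - 33*A^9 - 149*A^5 - 149*A - 33*A^-3 - A^-7
  A^1 * (39 + 77*d^2 + 10*d^4) = 10*A^9 + 117*A^5 + 253*A + 117*A^-3 + 10*A^-7
  A^-1 * (87*d + 38*d^3 + d^5) = -A^9 - 43*A^5 - 211*A - 211*A^-3 - 43*A^-7 - A^-11
  A^-3 * (14 + 64*d^2 + 6*d^4) = 6*A^5 + 88*A + 178*A^-3 + 88*A^-7 + 6*A^-11
  A^-5 * (17*d + 19*d^3) = -19*A - 74*A^-3 - 74*A^-7 - 19*A^-11
  A^-7 * (7*d^2 + 2*d^4) = 2*A + 15*A^-3 + 26*A^-7 + 15*A^-11 + 2*A^-15
  A^-9 * (d^3) = -A^-3 - 3*A^-7 - 3*A^-11 - A^-15
Summing the groups: <K> = A^17 - 2*A^13 + 3*A^9 - 4*A^5 + 4*A - 5*A^-3 + 3*A^-7 - 2*A^-11 + A^-15
Normalise by the writhe: (-A^3)^(-w) = (-A^3)^(1) = -A^3, so f(A) = -A^3 * <K> = -A^20 + 2*A^16 - 3*A^12 + 4*A^8 - 4*A^4 + 5 - 3*A^-4 + 2*A^-8 - A^-12.
Substitute A = t^(-1/4), i.e. A^e → t^(-e/4): V(t) = -t^3 + 2*t^2 - 3*t + 5 - 4*t^-1 + 4*t^-2 - 3*t^-3 + 2*t^-4 - t^-5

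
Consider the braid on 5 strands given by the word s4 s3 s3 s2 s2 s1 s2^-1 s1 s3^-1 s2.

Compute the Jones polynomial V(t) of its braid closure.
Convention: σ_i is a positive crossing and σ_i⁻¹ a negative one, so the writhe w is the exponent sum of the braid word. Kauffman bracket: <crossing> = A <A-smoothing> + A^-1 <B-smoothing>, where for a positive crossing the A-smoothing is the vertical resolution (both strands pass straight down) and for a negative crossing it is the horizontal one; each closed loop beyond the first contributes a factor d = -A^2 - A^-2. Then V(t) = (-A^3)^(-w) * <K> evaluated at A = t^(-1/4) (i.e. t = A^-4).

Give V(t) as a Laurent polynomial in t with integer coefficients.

-t^8 + t^7 - 2*t^6 + 3*t^5 - 2*t^4 + 3*t^3 - 2*t^2 + t

Derivation:
Braid: s4 s3 s3 s2 s2 s1 s2^-1 s1 s3^-1 s2 on 5 strands, 10 crossings.
Writhe w = (#positive) - (#negative) = 8 - 2 = 6.
Computing the Kauffman bracket via state sum. There are 2^10 = 1024 states.
For each crossing: s=0 is the vertical smoothing, s=1 horizontal. Crossing k contributes A^(sign_k * (1 - 2*s_k)); loop factor d = -A^2 - A^-2.
Tabulate the states by total A-exponent and number of loops L (A-exp: L × count):
  A^10: L=3 ×1
  A^8: L=2 ×3, L=4 ×7
  A^6: L=1 ×2, L=3 ×29, L=5 ×14
  A^4: L=2 ×39, L=4 ×72, L=6 ×9
  A^2: L=1 ×17, L=3 ×137, L=5 ×54, L=7 ×2
  A^0: L=2 ×109, L=4 ×128, L=6 ×15
  A^-2: L=1 ×30, L=3 ×132, L=5 ×47, L=7 ×1
  A^-4: L=2 ×49, L=4 ×65, L=6 ×6
  A^-6: L=3 ×31, L=5 ×14
  A^-8: L=4 ×9, L=6 ×1
  A^-10: L=5 ×1
Each group contributes A^e * Σ count * d^(L-1):
Powers of d = -A^2 - A^-2: d^2 = A^4 + 2 + A^-4; d^3 = -A^6 - 3*A^2 - 3*A^-2 - A^-6; d^4 = A^8 + 4*A^4 + 6 + 4*A^-4 + A^-8; d^5 = -A^10 - 5*A^6 - 10*A^2 - 10*A^-2 - 5*A^-6 - A^-10; d^6 = A^12 + 6*A^8 + 15*A^4 + 20 + 15*A^-4 + 6*A^-8 + A^-12.
  A^10 * (d^2) = A^14 + 2*A^10 + A^6
  A^8 * (3*d + 7*d^3) = -7*A^14 - 24*A^10 - 24*A^6 - 7*A^2
  A^6 * (2 + 29*d^2 + 14*d^4) = 14*A^14 + 85*A^10 + 144*A^6 + 85*A^2 + 14*A^-2
  A^4 * (39*d + 72*d^3 + 9*d^5) = -9*A^14 - 117*A^10 - 345*A^6 - 345*A^2 - 117*A^-2 - 9*A^-6
  A^2 * (17 + 137*d^2 + 54*d^4 + 2*d^6) = 2*A^14 + 66*A^10 + 383*A^6 + 655*A^2 + 383*A^-2 + 66*A^-6 + 2*A^-10
  A^0 * (109*d + 128*d^3 + 15*d^5) = -15*A^10 - 203*A^6 - 643*A^2 - 643*A^-2 - 203*A^-6 - 15*A^-10
  A^-2 * (30 + 132*d^2 + 47*d^4 + d^6) = A^10 + 53*A^6 + 335*A^2 + 596*A^-2 + 335*A^-6 + 53*A^-10 + A^-14
  A^-4 * (49*d + 65*d^3 + 6*d^5) = -6*A^6 - 95*A^2 - 304*A^-2 - 304*A^-6 - 95*A^-10 - 6*A^-14
  A^-6 * (31*d^2 + 14*d^4) = 14*A^2 + 87*A^-2 + 146*A^-6 + 87*A^-10 + 14*A^-14
  A^-8 * (9*d^3 + d^5) = -A^2 - 14*A^-2 - 37*A^-6 - 37*A^-10 - 14*A^-14 - A^-18
  A^-10 * (d^4) = A^-2 + 4*A^-6 + 6*A^-10 + 4*A^-14 + A^-18
Summing the groups: <K> = A^14 - 2*A^10 + 3*A^6 - 2*A^2 + 3*A^-2 - 2*A^-6 + A^-10 - A^-14
Normalise by the writhe: (-A^3)^(-w) = (-A^3)^(-6) = A^-18, so f(A) = A^-18 * <K> = A^-4 - 2*A^-8 + 3*A^-12 - 2*A^-16 + 3*A^-20 - 2*A^-24 + A^-28 - A^-32.
Substitute A = t^(-1/4), i.e. A^e → t^(-e/4): V(t) = -t^8 + t^7 - 2*t^6 + 3*t^5 - 2*t^4 + 3*t^3 - 2*t^2 + t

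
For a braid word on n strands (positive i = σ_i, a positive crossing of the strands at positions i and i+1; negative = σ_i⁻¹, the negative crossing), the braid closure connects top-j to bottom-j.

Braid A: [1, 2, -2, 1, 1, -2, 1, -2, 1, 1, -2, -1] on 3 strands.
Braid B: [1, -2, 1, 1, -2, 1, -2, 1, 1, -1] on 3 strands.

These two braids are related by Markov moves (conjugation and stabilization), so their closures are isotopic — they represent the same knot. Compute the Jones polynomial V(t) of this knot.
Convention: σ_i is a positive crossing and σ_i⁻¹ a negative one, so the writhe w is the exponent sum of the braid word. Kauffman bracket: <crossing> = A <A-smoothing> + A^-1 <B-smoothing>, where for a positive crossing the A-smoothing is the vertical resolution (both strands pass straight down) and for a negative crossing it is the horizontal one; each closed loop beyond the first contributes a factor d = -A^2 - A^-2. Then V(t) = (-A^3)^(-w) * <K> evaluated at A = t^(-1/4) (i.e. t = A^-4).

Markov-equivalent braids have isotopic closures, hence identical knot invariants. Strip the Markov moves from each word to reach a common short braid β, then compute V(t) once on β.
Braid A: s1 s2 s2^-1 s1 s1 s2^-1 s1 s2^-1 s1 s1 s2^-1 s1^-1 on 3 strands reduces by inverse Markov moves (closure unchanged at each step):
  Deconjugate: the word is γ·β·γ⁻¹ with γ = s1 s2 (prefix) and γ⁻¹ = s2^-1 s1^-1 (suffix); strip both.
Reduced to β = s2^-1 s1 s1 s2^-1 s1 s2^-1 s1 s1 on 3 strands, 8 crossings.
Braid B: s1 s2^-1 s1 s1 s2^-1 s1 s2^-1 s1 s1 s1^-1 on 3 strands reduces by inverse Markov moves (closure unchanged at each step):
  Deconjugate: the word is γ·β·γ⁻¹ with γ = s1 (prefix) and γ⁻¹ = s1^-1 (suffix); strip both.
Reduced to β = s2^-1 s1 s1 s2^-1 s1 s2^-1 s1 s1 on 3 strands, 8 crossings.
Both give the same β = s2^-1 s1 s1 s2^-1 s1 s2^-1 s1 s1 on 3 strands, so one state sum suffices:
Braid: s2^-1 s1 s1 s2^-1 s1 s2^-1 s1 s1 on 3 strands, 8 crossings.
Writhe w = (#positive) - (#negative) = 5 - 3 = 2.
Computing the Kauffman bracket via state sum. There are 2^8 = 256 states.
For each crossing: s=0 is the vertical smoothing, s=1 horizontal. Crossing k contributes A^(sign_k * (1 - 2*s_k)); loop factor d = -A^2 - A^-2.
Tabulate the states by total A-exponent and number of loops L (A-exp: L × count):
  A^8: L=4 ×1
  A^6: L=3 ×8
  A^4: L=2 ×26, L=4 ×2
  A^2: L=1 ×35, L=3 ×21
  A^0: L=2 ×63, L=4 ×7
  A^-2: L=3 ×55, L=5 ×1
  A^-4: L=4 ×28
  A^-6: L=5 ×8
  A^-8: L=6 ×1
Each group contributes A^e * Σ count * d^(L-1):
Powers of d = -A^2 - A^-2: d^2 = A^4 + 2 + A^-4; d^3 = -A^6 - 3*A^2 - 3*A^-2 - A^-6; d^4 = A^8 + 4*A^4 + 6 + 4*A^-4 + A^-8; d^5 = -A^10 - 5*A^6 - 10*A^2 - 10*A^-2 - 5*A^-6 - A^-10.
  A^8 * (d^3) = -A^14 - 3*A^10 - 3*A^6 - A^2
  A^6 * (8*d^2) = 8*A^10 + 16*A^6 + 8*A^2
  A^4 * (26*d + 2*d^3) = -2*A^10 - 32*A^6 - 32*A^2 - 2*A^-2
  A^2 * (35 + 21*d^2) = 21*A^6 + 77*A^2 + 21*A^-2
  A^0 * (63*d + 7*d^3) = -7*A^6 - 84*A^2 - 84*A^-2 - 7*A^-6
  A^-2 * (55*d^2 + d^4) = A^6 + 59*A^2 + 116*A^-2 + 59*A^-6 + A^-10
  A^-4 * (28*d^3) = -28*A^2 - 84*A^-2 - 84*A^-6 - 28*A^-10
  A^-6 * (8*d^4) = 8*A^2 + 32*A^-2 + 48*A^-6 + 32*A^-10 + 8*A^-14
  A^-8 * (d^5) = -A^2 - 5*A^-2 - 10*A^-6 - 10*A^-10 - 5*A^-14 - A^-18
Summing the groups: <K> = -A^14 + 3*A^10 - 4*A^6 + 6*A^2 - 6*A^-2 + 6*A^-6 - 5*A^-10 + 3*A^-14 - A^-18
Normalise by the writhe: (-A^3)^(-w) = (-A^3)^(-2) = A^-6, so f(A) = A^-6 * <K> = -A^8 + 3*A^4 - 4 + 6*A^-4 - 6*A^-8 + 6*A^-12 - 5*A^-16 + 3*A^-20 - A^-24.
Substitute A = t^(-1/4), i.e. A^e → t^(-e/4): V(t) = -t^6 + 3*t^5 - 5*t^4 + 6*t^3 - 6*t^2 + 6*t - 4 + 3*t^-1 - t^-2

Answer: -t^6 + 3*t^5 - 5*t^4 + 6*t^3 - 6*t^2 + 6*t - 4 + 3*t^-1 - t^-2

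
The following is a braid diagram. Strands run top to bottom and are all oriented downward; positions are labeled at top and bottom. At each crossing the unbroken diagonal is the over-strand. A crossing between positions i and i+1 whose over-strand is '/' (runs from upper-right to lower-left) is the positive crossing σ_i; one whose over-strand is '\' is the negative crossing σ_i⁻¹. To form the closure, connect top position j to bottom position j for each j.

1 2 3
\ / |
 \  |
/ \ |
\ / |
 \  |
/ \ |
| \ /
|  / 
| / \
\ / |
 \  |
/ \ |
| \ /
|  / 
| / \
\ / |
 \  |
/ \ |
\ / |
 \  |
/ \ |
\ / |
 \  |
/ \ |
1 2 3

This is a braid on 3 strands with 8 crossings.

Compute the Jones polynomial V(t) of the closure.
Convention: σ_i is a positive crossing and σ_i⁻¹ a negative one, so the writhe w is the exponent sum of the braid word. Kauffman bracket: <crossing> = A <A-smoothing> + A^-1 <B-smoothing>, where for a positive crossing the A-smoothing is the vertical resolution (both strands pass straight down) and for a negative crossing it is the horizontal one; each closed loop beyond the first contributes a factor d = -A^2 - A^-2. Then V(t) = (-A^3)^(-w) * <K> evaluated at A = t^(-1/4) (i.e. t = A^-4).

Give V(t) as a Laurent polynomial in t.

Reading the diagram top to bottom ('/'-over between positions i,i+1 = s_i, '\'-over = s_i^-1): braid word = s1^-1 s1^-1 s2 s1^-1 s2 s1^-1 s1^-1 s1^-1.
Braid: s1^-1 s1^-1 s2 s1^-1 s2 s1^-1 s1^-1 s1^-1 on 3 strands, 8 crossings.
Writhe w = (#positive) - (#negative) = 2 - 6 = -4.
Enumerate smoothing states for the bracket polynomial. There are 2^8 = 256 states.
Each crossing splits two ways (0=vertical, 1=horizontal). The state's weight is A^(#A-smoothings - #B-smoothings) * d^(loops - 1).
Tabulate the states by total A-exponent and number of loops L (A-exp: L × count):
  A^8: L=7 ×1
  A^6: L=6 ×8
  A^4: L=5 ×28
  A^2: L=4 ×55, L=6 ×1
  A^0: L=3 ×65, L=5 ×5
  A^-2: L=2 ×46, L=4 ×10
  A^-4: L=1 ×17, L=3 ×11
  A^-6: L=2 ×8
  A^-8: L=3 ×1
Each group contributes A^e * Σ count * d^(L-1):
Powers of d = -A^2 - A^-2: d^2 = A^4 + 2 + A^-4; d^3 = -A^6 - 3*A^2 - 3*A^-2 - A^-6; d^4 = A^8 + 4*A^4 + 6 + 4*A^-4 + A^-8; d^5 = -A^10 - 5*A^6 - 10*A^2 - 10*A^-2 - 5*A^-6 - A^-10; d^6 = A^12 + 6*A^8 + 15*A^4 + 20 + 15*A^-4 + 6*A^-8 + A^-12.
  A^8 * (d^6) = A^20 + 6*A^16 + 15*A^12 + 20*A^8 + 15*A^4 + 6 + A^-4
  A^6 * (8*d^5) = -8*A^16 - 40*A^12 - 80*A^8 - 80*A^4 - 40 - 8*A^-4
  A^4 * (28*d^4) = 28*A^12 + 112*A^8 + 168*A^4 + 112 + 28*A^-4
  A^2 * (55*d^3 + d^5) = -A^12 - 60*A^8 - 175*A^4 - 175 - 60*A^-4 - A^-8
  A^0 * (65*d^2 + 5*d^4) = 5*A^8 + 85*A^4 + 160 + 85*A^-4 + 5*A^-8
  A^-2 * (46*d + 10*d^3) = -10*A^4 - 76 - 76*A^-4 - 10*A^-8
  A^-4 * (17 + 11*d^2) = 11 + 39*A^-4 + 11*A^-8
  A^-6 * (8*d) = -8*A^-4 - 8*A^-8
  A^-8 * (d^2) = A^-4 + 2*A^-8 + A^-12
Summing the groups: <K> = A^20 - 2*A^16 + 2*A^12 - 3*A^8 + 3*A^4 - 2 + 2*A^-4 - A^-8 + A^-12
Normalise by the writhe: (-A^3)^(-w) = (-A^3)^(4) = A^12, so f(A) = A^12 * <K> = A^32 - 2*A^28 + 2*A^24 - 3*A^20 + 3*A^16 - 2*A^12 + 2*A^8 - A^4 + 1.
Substitute A = t^(-1/4), i.e. A^e → t^(-e/4): V(t) = 1 - t^-1 + 2*t^-2 - 2*t^-3 + 3*t^-4 - 3*t^-5 + 2*t^-6 - 2*t^-7 + t^-8

Answer: 1 - t^-1 + 2*t^-2 - 2*t^-3 + 3*t^-4 - 3*t^-5 + 2*t^-6 - 2*t^-7 + t^-8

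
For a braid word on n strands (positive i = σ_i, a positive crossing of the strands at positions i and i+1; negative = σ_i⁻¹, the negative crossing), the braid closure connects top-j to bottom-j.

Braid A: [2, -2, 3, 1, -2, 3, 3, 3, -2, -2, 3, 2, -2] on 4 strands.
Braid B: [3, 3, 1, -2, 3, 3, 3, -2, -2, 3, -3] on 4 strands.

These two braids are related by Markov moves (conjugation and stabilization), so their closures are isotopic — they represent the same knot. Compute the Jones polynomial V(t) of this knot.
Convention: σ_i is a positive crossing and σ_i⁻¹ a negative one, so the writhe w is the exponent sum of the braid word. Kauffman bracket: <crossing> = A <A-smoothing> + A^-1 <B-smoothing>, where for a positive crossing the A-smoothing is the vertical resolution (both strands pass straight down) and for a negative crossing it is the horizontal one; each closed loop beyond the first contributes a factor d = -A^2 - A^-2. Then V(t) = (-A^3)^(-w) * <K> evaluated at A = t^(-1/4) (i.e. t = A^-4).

-t^6 + 2*t^5 - 4*t^4 + 5*t^3 - 4*t^2 + 5*t - 3 + 2*t^-1 - t^-2

Derivation:
Markov-equivalent braids have isotopic closures, hence identical knot invariants. Strip the Markov moves from each word to reach a common short braid β, then compute V(t) once on β.
Braid A: s2 s2^-1 s3 s1 s2^-1 s3 s3 s3 s2^-1 s2^-1 s3 s2 s2^-1 on 4 strands reduces by inverse Markov moves (closure unchanged at each step):
  Deconjugate: the word is γ·β·γ⁻¹ with γ = s2 s2^-1 (prefix) and γ⁻¹ = s2 s2^-1 (suffix); strip both.
Reduced to β = s3 s1 s2^-1 s3 s3 s3 s2^-1 s2^-1 s3 on 4 strands, 9 crossings.
Braid B: s3 s3 s1 s2^-1 s3 s3 s3 s2^-1 s2^-1 s3 s3^-1 on 4 strands reduces by inverse Markov moves (closure unchanged at each step):
  Deconjugate: the word is γ·β·γ⁻¹ with γ = s3 (prefix) and γ⁻¹ = s3^-1 (suffix); strip both.
Reduced to β = s3 s1 s2^-1 s3 s3 s3 s2^-1 s2^-1 s3 on 4 strands, 9 crossings.
Both give the same β = s3 s1 s2^-1 s3 s3 s3 s2^-1 s2^-1 s3 on 4 strands, so one state sum suffices:
Braid: s3 s1 s2^-1 s3 s3 s3 s2^-1 s2^-1 s3 on 4 strands, 9 crossings.
Writhe w = (#positive) - (#negative) = 6 - 3 = 3.
Enumerate smoothing states for the bracket polynomial. There are 2^9 = 512 states.
For each crossing: s=0 is the vertical smoothing, s=1 horizontal. Crossing k contributes A^(sign_k * (1 - 2*s_k)); loop factor d = -A^2 - A^-2.
Tabulate the states by total A-exponent and number of loops L (A-exp: L × count):
  A^9: L=5 ×1
  A^7: L=4 ×9
  A^5: L=3 ×32, L=5 ×4
  A^3: L=2 ×51, L=4 ×32, L=6 ×1
  A^1: L=1 ×27, L=3 ×81, L=5 ×18
  A^-1: L=2 ×53, L=4 ×67, L=6 ×6
  A^-3: L=3 ×50, L=5 ×33, L=7 ×1
  A^-5: L=4 ×27, L=6 ×9
  A^-7: L=5 ×8, L=7 ×1
  A^-9: L=6 ×1
Each group contributes A^e * Σ count * d^(L-1):
Powers of d = -A^2 - A^-2: d^2 = A^4 + 2 + A^-4; d^3 = -A^6 - 3*A^2 - 3*A^-2 - A^-6; d^4 = A^8 + 4*A^4 + 6 + 4*A^-4 + A^-8; d^5 = -A^10 - 5*A^6 - 10*A^2 - 10*A^-2 - 5*A^-6 - A^-10; d^6 = A^12 + 6*A^8 + 15*A^4 + 20 + 15*A^-4 + 6*A^-8 + A^-12.
  A^9 * (d^4) = A^17 + 4*A^13 + 6*A^9 + 4*A^5 + A
  A^7 * (9*d^3) = -9*A^13 - 27*A^9 - 27*A^5 - 9*A
  A^5 * (32*d^2 + 4*d^4) = 4*A^13 + 48*A^9 + 88*A^5 + 48*A + 4*A^-3
  A^3 * (51*d + 32*d^3 + d^5) = -A^13 - 37*A^9 - 157*A^5 - 157*A - 37*A^-3 - A^-7
  A^1 * (27 + 81*d^2 + 18*d^4) = 18*A^9 + 153*A^5 + 297*A + 153*A^-3 + 18*A^-7
  A^-1 * (53*d + 67*d^3 + 6*d^5) = -6*A^9 - 97*A^5 - 314*A - 314*A^-3 - 97*A^-7 - 6*A^-11
  A^-3 * (50*d^2 + 33*d^4 + d^6) = A^9 + 39*A^5 + 197*A + 318*A^-3 + 197*A^-7 + 39*A^-11 + A^-15
  A^-5 * (27*d^3 + 9*d^5) = -9*A^5 - 72*A - 171*A^-3 - 171*A^-7 - 72*A^-11 - 9*A^-15
  A^-7 * (8*d^4 + d^6) = A^5 + 14*A + 47*A^-3 + 68*A^-7 + 47*A^-11 + 14*A^-15 + A^-19
  A^-9 * (d^5) = -A - 5*A^-3 - 10*A^-7 - 10*A^-11 - 5*A^-15 - A^-19
Summing the groups: <K> = A^17 - 2*A^13 + 3*A^9 - 5*A^5 + 4*A - 5*A^-3 + 4*A^-7 - 2*A^-11 + A^-15
Normalise by the writhe: (-A^3)^(-w) = (-A^3)^(-3) = -A^-9, so f(A) = -A^-9 * <K> = -A^8 + 2*A^4 - 3 + 5*A^-4 - 4*A^-8 + 5*A^-12 - 4*A^-16 + 2*A^-20 - A^-24.
Substitute A = t^(-1/4), i.e. A^e → t^(-e/4): V(t) = -t^6 + 2*t^5 - 4*t^4 + 5*t^3 - 4*t^2 + 5*t - 3 + 2*t^-1 - t^-2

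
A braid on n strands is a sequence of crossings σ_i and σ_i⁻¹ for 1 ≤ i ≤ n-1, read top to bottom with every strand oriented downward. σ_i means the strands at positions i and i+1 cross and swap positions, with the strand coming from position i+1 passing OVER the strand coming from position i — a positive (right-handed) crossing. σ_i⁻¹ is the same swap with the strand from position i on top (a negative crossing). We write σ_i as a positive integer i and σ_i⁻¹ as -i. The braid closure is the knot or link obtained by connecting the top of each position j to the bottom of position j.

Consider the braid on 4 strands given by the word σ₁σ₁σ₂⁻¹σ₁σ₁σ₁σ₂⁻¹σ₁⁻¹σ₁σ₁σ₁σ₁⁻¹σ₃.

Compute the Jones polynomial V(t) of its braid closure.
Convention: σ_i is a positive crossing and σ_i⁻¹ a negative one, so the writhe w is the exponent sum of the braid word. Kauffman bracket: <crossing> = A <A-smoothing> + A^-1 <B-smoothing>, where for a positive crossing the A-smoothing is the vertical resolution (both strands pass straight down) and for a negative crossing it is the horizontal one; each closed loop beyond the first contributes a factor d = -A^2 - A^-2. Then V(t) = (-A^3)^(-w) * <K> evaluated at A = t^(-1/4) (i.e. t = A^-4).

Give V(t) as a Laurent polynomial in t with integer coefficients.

t^8 - 2*t^7 + 3*t^6 - 4*t^5 + 3*t^4 - 3*t^3 + 3*t^2 - t + 1

Derivation:
The presented braid s1 s1 s2^-1 s1 s1 s1 s2^-1 s1^-1 s1 s1 s1 s1^-1 s3 on 4 strands reduces by inverse Markov moves (closure unchanged at each step):
  Destabilize: the word has the form β·s3 where s3 occurs only as the final letter (β ∈ B_3); drop it and the last strand → 3 strands.
  Deconjugate: the word is γ·β·γ⁻¹ with γ = s1 (prefix) and γ⁻¹ = s1^-1 (suffix); strip both.
Reduced to β = s1 s2^-1 s1 s1 s1 s2^-1 s1^-1 s1 s1 s1 on 3 strands, 10 crossings.
Compute on β:
First cancel adjacent σ_i σ_i⁻¹ pairs (Reidemeister II — same braid, same closure): s1 s2^-1 s1 s1 s1 s2^-1 s1^-1 s1 s1 s1 → s1 s2^-1 s1 s1 s1 s2^-1 s1 s1.
Braid: s1 s2^-1 s1 s1 s1 s2^-1 s1 s1 on 3 strands, 8 crossings.
Writhe w = (#positive) - (#negative) = 6 - 2 = 4.
Enumerate smoothing states for the bracket polynomial. There are 2^8 = 256 states.
For each crossing: s=0 is the vertical smoothing, s=1 horizontal. Crossing k contributes A^(sign_k * (1 - 2*s_k)); loop factor d = -A^2 - A^-2.
Tabulate the states by total A-exponent and number of loops L (A-exp: L × count):
  A^8: L=3 ×1
  A^6: L=2 ×8
  A^4: L=1 ×21, L=3 ×7
  A^2: L=2 ×54, L=4 ×2
  A^0: L=3 ×70
  A^-2: L=4 ×56
  A^-4: L=5 ×28
  A^-6: L=6 ×8
  A^-8: L=7 ×1
Each group contributes A^e * Σ count * d^(L-1):
Powers of d = -A^2 - A^-2: d^2 = A^4 + 2 + A^-4; d^3 = -A^6 - 3*A^2 - 3*A^-2 - A^-6; d^4 = A^8 + 4*A^4 + 6 + 4*A^-4 + A^-8; d^5 = -A^10 - 5*A^6 - 10*A^2 - 10*A^-2 - 5*A^-6 - A^-10; d^6 = A^12 + 6*A^8 + 15*A^4 + 20 + 15*A^-4 + 6*A^-8 + A^-12.
  A^8 * (d^2) = A^12 + 2*A^8 + A^4
  A^6 * (8*d) = -8*A^8 - 8*A^4
  A^4 * (21 + 7*d^2) = 7*A^8 + 35*A^4 + 7
  A^2 * (54*d + 2*d^3) = -2*A^8 - 60*A^4 - 60 - 2*A^-4
  A^0 * (70*d^2) = 70*A^4 + 140 + 70*A^-4
  A^-2 * (56*d^3) = -56*A^4 - 168 - 168*A^-4 - 56*A^-8
  A^-4 * (28*d^4) = 28*A^4 + 112 + 168*A^-4 + 112*A^-8 + 28*A^-12
  A^-6 * (8*d^5) = -8*A^4 - 40 - 80*A^-4 - 80*A^-8 - 40*A^-12 - 8*A^-16
  A^-8 * (d^6) = A^4 + 6 + 15*A^-4 + 20*A^-8 + 15*A^-12 + 6*A^-16 + A^-20
Summing the groups: <K> = A^12 - A^8 + 3*A^4 - 3 + 3*A^-4 - 4*A^-8 + 3*A^-12 - 2*A^-16 + A^-20
Normalise by the writhe: (-A^3)^(-w) = (-A^3)^(-4) = A^-12, so f(A) = A^-12 * <K> = 1 - A^-4 + 3*A^-8 - 3*A^-12 + 3*A^-16 - 4*A^-20 + 3*A^-24 - 2*A^-28 + A^-32.
Substitute A = t^(-1/4), i.e. A^e → t^(-e/4): V(t) = t^8 - 2*t^7 + 3*t^6 - 4*t^5 + 3*t^4 - 3*t^3 + 3*t^2 - t + 1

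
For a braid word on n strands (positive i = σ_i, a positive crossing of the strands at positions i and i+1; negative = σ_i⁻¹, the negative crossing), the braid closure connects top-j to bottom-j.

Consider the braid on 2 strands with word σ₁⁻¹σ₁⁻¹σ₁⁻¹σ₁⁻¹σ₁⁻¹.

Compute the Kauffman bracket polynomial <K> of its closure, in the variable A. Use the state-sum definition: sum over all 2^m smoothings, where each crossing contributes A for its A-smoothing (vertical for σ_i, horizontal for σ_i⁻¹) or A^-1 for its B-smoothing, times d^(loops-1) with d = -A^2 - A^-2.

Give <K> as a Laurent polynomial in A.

Braid: s1^-1 s1^-1 s1^-1 s1^-1 s1^-1 on 2 strands, 5 crossings.
Writhe w = (#positive) - (#negative) = 0 - 5 = -5.
Computing the Kauffman bracket via state sum. There are 2^5 = 32 states.
Each crossing splits two ways (0=vertical, 1=horizontal). The state's weight is A^(#A-smoothings - #B-smoothings) * d^(loops - 1).
  state 00000: A-exp=-5, loops=2, term = A^-5 * d^1
  state 00001: A-exp=-3, loops=1, term = A^-3 * d^0
  state 00010: A-exp=-3, loops=1, term = A^-3 * d^0
  state 00011: A-exp=-1, loops=2, term = A^-1 * d^1
  state 00100: A-exp=-3, loops=1, term = A^-3 * d^0
  state 00101: A-exp=-1, loops=2, term = A^-1 * d^1
  state 00110: A-exp=-1, loops=2, term = A^-1 * d^1
  state 00111: A-exp=+1, loops=3, term = A^1 * d^2
  state 01000: A-exp=-3, loops=1, term = A^-3 * d^0
  state 01001: A-exp=-1, loops=2, term = A^-1 * d^1
  state 01010: A-exp=-1, loops=2, term = A^-1 * d^1
  state 01011: A-exp=+1, loops=3, term = A^1 * d^2
  state 01100: A-exp=-1, loops=2, term = A^-1 * d^1
  state 01101: A-exp=+1, loops=3, term = A^1 * d^2
  state 01110: A-exp=+1, loops=3, term = A^1 * d^2
  state 01111: A-exp=+3, loops=4, term = A^3 * d^3
  state 10000: A-exp=-3, loops=1, term = A^-3 * d^0
  state 10001: A-exp=-1, loops=2, term = A^-1 * d^1
  state 10010: A-exp=-1, loops=2, term = A^-1 * d^1
  state 10011: A-exp=+1, loops=3, term = A^1 * d^2
  state 10100: A-exp=-1, loops=2, term = A^-1 * d^1
  state 10101: A-exp=+1, loops=3, term = A^1 * d^2
  state 10110: A-exp=+1, loops=3, term = A^1 * d^2
  state 10111: A-exp=+3, loops=4, term = A^3 * d^3
  state 11000: A-exp=-1, loops=2, term = A^-1 * d^1
  state 11001: A-exp=+1, loops=3, term = A^1 * d^2
  state 11010: A-exp=+1, loops=3, term = A^1 * d^2
  state 11011: A-exp=+3, loops=4, term = A^3 * d^3
  state 11100: A-exp=+1, loops=3, term = A^1 * d^2
  state 11101: A-exp=+3, loops=4, term = A^3 * d^3
  state 11110: A-exp=+3, loops=4, term = A^3 * d^3
  state 11111: A-exp=+5, loops=5, term = A^5 * d^4
Collect the terms by A-exponent (count of states per loop number):
Powers of d = -A^2 - A^-2: d^2 = A^4 + 2 + A^-4; d^3 = -A^6 - 3*A^2 - 3*A^-2 - A^-6; d^4 = A^8 + 4*A^4 + 6 + 4*A^-4 + A^-8.
  A^5 * (d^4) = A^13 + 4*A^9 + 6*A^5 + 4*A + A^-3
  A^3 * (5*d^3) = -5*A^9 - 15*A^5 - 15*A - 5*A^-3
  A^1 * (10*d^2) = 10*A^5 + 20*A + 10*A^-3
  A^-1 * (10*d) = -10*A - 10*A^-3
  A^-3 * (5) = 5*A^-3
  A^-5 * (d) = -A^-3 - A^-7
Summing the groups: <K> = A^13 - A^9 + A^5 - A - A^-7

Answer: A^13 - A^9 + A^5 - A - A^-7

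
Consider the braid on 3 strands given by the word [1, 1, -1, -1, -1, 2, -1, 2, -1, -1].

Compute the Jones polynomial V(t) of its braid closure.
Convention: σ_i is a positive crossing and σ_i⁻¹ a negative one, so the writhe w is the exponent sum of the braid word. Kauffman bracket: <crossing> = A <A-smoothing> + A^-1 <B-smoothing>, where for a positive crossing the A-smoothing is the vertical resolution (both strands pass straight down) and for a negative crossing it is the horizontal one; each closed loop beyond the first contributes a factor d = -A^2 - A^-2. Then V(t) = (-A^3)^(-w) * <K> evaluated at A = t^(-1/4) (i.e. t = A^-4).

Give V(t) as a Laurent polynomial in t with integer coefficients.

The presented braid s1 s1 s1^-1 s1^-1 s1^-1 s2 s1^-1 s2 s1^-1 s1^-1 on 3 strands reduces by inverse Markov moves (closure unchanged at each step):
  Deconjugate: the word is γ·β·γ⁻¹ with γ = s1 s1 (prefix) and γ⁻¹ = s1^-1 s1^-1 (suffix); strip both.
Reduced to β = s1^-1 s1^-1 s1^-1 s2 s1^-1 s2 on 3 strands, 6 crossings.
Compute on β:
Braid: s1^-1 s1^-1 s1^-1 s2 s1^-1 s2 on 3 strands, 6 crossings.
Writhe w = (#positive) - (#negative) = 2 - 4 = -2.
Enumerate smoothing states for the bracket polynomial. There are 2^6 = 64 states.
For each crossing: s=0 is the vertical smoothing, s=1 horizontal. Crossing k contributes A^(sign_k * (1 - 2*s_k)); loop factor d = -A^2 - A^-2.
Tabulate the states by total A-exponent and number of loops L (A-exp: L × count):
  A^6: L=5 ×1
  A^4: L=4 ×6
  A^2: L=3 ×15
  A^0: L=2 ×19, L=4 ×1
  A^-2: L=1 ×11, L=3 ×4
  A^-4: L=2 ×6
  A^-6: L=3 ×1
Each group contributes A^e * Σ count * d^(L-1):
Powers of d = -A^2 - A^-2: d^2 = A^4 + 2 + A^-4; d^3 = -A^6 - 3*A^2 - 3*A^-2 - A^-6; d^4 = A^8 + 4*A^4 + 6 + 4*A^-4 + A^-8.
  A^6 * (d^4) = A^14 + 4*A^10 + 6*A^6 + 4*A^2 + A^-2
  A^4 * (6*d^3) = -6*A^10 - 18*A^6 - 18*A^2 - 6*A^-2
  A^2 * (15*d^2) = 15*A^6 + 30*A^2 + 15*A^-2
  A^0 * (19*d + d^3) = -A^6 - 22*A^2 - 22*A^-2 - A^-6
  A^-2 * (11 + 4*d^2) = 4*A^2 + 19*A^-2 + 4*A^-6
  A^-4 * (6*d) = -6*A^-2 - 6*A^-6
  A^-6 * (d^2) = A^-2 + 2*A^-6 + A^-10
Summing the groups: <K> = A^14 - 2*A^10 + 2*A^6 - 2*A^2 + 2*A^-2 - A^-6 + A^-10
Normalise by the writhe: (-A^3)^(-w) = (-A^3)^(2) = A^6, so f(A) = A^6 * <K> = A^20 - 2*A^16 + 2*A^12 - 2*A^8 + 2*A^4 - 1 + A^-4.
Substitute A = t^(-1/4), i.e. A^e → t^(-e/4): V(t) = t - 1 + 2*t^-1 - 2*t^-2 + 2*t^-3 - 2*t^-4 + t^-5

Answer: t - 1 + 2*t^-1 - 2*t^-2 + 2*t^-3 - 2*t^-4 + t^-5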